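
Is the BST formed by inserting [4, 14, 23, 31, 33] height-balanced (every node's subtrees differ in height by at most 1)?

Tree (level-order array): [4, None, 14, None, 23, None, 31, None, 33]
Definition: a tree is height-balanced if, at every node, |h(left) - h(right)| <= 1 (empty subtree has height -1).
Bottom-up per-node check:
  node 33: h_left=-1, h_right=-1, diff=0 [OK], height=0
  node 31: h_left=-1, h_right=0, diff=1 [OK], height=1
  node 23: h_left=-1, h_right=1, diff=2 [FAIL (|-1-1|=2 > 1)], height=2
  node 14: h_left=-1, h_right=2, diff=3 [FAIL (|-1-2|=3 > 1)], height=3
  node 4: h_left=-1, h_right=3, diff=4 [FAIL (|-1-3|=4 > 1)], height=4
Node 23 violates the condition: |-1 - 1| = 2 > 1.
Result: Not balanced


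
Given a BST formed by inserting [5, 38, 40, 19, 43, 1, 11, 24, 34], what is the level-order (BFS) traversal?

Tree insertion order: [5, 38, 40, 19, 43, 1, 11, 24, 34]
Tree (level-order array): [5, 1, 38, None, None, 19, 40, 11, 24, None, 43, None, None, None, 34]
BFS from the root, enqueuing left then right child of each popped node:
  queue [5] -> pop 5, enqueue [1, 38], visited so far: [5]
  queue [1, 38] -> pop 1, enqueue [none], visited so far: [5, 1]
  queue [38] -> pop 38, enqueue [19, 40], visited so far: [5, 1, 38]
  queue [19, 40] -> pop 19, enqueue [11, 24], visited so far: [5, 1, 38, 19]
  queue [40, 11, 24] -> pop 40, enqueue [43], visited so far: [5, 1, 38, 19, 40]
  queue [11, 24, 43] -> pop 11, enqueue [none], visited so far: [5, 1, 38, 19, 40, 11]
  queue [24, 43] -> pop 24, enqueue [34], visited so far: [5, 1, 38, 19, 40, 11, 24]
  queue [43, 34] -> pop 43, enqueue [none], visited so far: [5, 1, 38, 19, 40, 11, 24, 43]
  queue [34] -> pop 34, enqueue [none], visited so far: [5, 1, 38, 19, 40, 11, 24, 43, 34]
Result: [5, 1, 38, 19, 40, 11, 24, 43, 34]


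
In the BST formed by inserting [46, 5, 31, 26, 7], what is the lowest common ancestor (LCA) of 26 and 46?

Tree insertion order: [46, 5, 31, 26, 7]
Tree (level-order array): [46, 5, None, None, 31, 26, None, 7]
In a BST, the LCA of p=26, q=46 is the first node v on the
root-to-leaf path with p <= v <= q (go left if both < v, right if both > v).
Walk from root:
  at 46: 26 <= 46 <= 46, this is the LCA
LCA = 46


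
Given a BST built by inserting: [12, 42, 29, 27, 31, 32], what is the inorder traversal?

Tree insertion order: [12, 42, 29, 27, 31, 32]
Tree (level-order array): [12, None, 42, 29, None, 27, 31, None, None, None, 32]
Inorder traversal: [12, 27, 29, 31, 32, 42]


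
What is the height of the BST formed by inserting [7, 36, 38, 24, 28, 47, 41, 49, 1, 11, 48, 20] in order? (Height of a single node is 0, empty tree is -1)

Insertion order: [7, 36, 38, 24, 28, 47, 41, 49, 1, 11, 48, 20]
Tree (level-order array): [7, 1, 36, None, None, 24, 38, 11, 28, None, 47, None, 20, None, None, 41, 49, None, None, None, None, 48]
Compute height bottom-up (empty subtree = -1):
  height(1) = 1 + max(-1, -1) = 0
  height(20) = 1 + max(-1, -1) = 0
  height(11) = 1 + max(-1, 0) = 1
  height(28) = 1 + max(-1, -1) = 0
  height(24) = 1 + max(1, 0) = 2
  height(41) = 1 + max(-1, -1) = 0
  height(48) = 1 + max(-1, -1) = 0
  height(49) = 1 + max(0, -1) = 1
  height(47) = 1 + max(0, 1) = 2
  height(38) = 1 + max(-1, 2) = 3
  height(36) = 1 + max(2, 3) = 4
  height(7) = 1 + max(0, 4) = 5
Height = 5


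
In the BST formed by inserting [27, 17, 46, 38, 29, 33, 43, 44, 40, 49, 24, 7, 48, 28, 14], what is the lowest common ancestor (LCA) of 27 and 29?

Tree insertion order: [27, 17, 46, 38, 29, 33, 43, 44, 40, 49, 24, 7, 48, 28, 14]
Tree (level-order array): [27, 17, 46, 7, 24, 38, 49, None, 14, None, None, 29, 43, 48, None, None, None, 28, 33, 40, 44]
In a BST, the LCA of p=27, q=29 is the first node v on the
root-to-leaf path with p <= v <= q (go left if both < v, right if both > v).
Walk from root:
  at 27: 27 <= 27 <= 29, this is the LCA
LCA = 27


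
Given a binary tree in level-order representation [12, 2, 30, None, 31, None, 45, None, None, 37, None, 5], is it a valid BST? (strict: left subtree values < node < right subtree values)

Level-order array: [12, 2, 30, None, 31, None, 45, None, None, 37, None, 5]
Validate using subtree bounds (lo, hi): at each node, require lo < value < hi,
then recurse left with hi=value and right with lo=value.
Preorder trace (stopping at first violation):
  at node 12 with bounds (-inf, +inf): OK
  at node 2 with bounds (-inf, 12): OK
  at node 31 with bounds (2, 12): VIOLATION
Node 31 violates its bound: not (2 < 31 < 12).
Result: Not a valid BST


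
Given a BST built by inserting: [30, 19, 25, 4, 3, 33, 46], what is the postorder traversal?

Tree insertion order: [30, 19, 25, 4, 3, 33, 46]
Tree (level-order array): [30, 19, 33, 4, 25, None, 46, 3]
Postorder traversal: [3, 4, 25, 19, 46, 33, 30]


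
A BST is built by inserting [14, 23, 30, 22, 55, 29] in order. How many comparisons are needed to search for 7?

Search path for 7: 14
Found: False
Comparisons: 1


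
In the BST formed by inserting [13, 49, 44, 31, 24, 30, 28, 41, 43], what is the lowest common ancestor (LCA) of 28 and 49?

Tree insertion order: [13, 49, 44, 31, 24, 30, 28, 41, 43]
Tree (level-order array): [13, None, 49, 44, None, 31, None, 24, 41, None, 30, None, 43, 28]
In a BST, the LCA of p=28, q=49 is the first node v on the
root-to-leaf path with p <= v <= q (go left if both < v, right if both > v).
Walk from root:
  at 13: both 28 and 49 > 13, go right
  at 49: 28 <= 49 <= 49, this is the LCA
LCA = 49


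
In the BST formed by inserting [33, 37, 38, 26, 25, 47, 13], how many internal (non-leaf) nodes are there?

Tree built from: [33, 37, 38, 26, 25, 47, 13]
Tree (level-order array): [33, 26, 37, 25, None, None, 38, 13, None, None, 47]
Rule: An internal node has at least one child.
Per-node child counts:
  node 33: 2 child(ren)
  node 26: 1 child(ren)
  node 25: 1 child(ren)
  node 13: 0 child(ren)
  node 37: 1 child(ren)
  node 38: 1 child(ren)
  node 47: 0 child(ren)
Matching nodes: [33, 26, 25, 37, 38]
Count of internal (non-leaf) nodes: 5


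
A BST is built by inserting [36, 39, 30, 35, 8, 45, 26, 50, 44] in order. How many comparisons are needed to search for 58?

Search path for 58: 36 -> 39 -> 45 -> 50
Found: False
Comparisons: 4


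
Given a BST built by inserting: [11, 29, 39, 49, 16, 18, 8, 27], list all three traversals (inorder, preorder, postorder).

Tree insertion order: [11, 29, 39, 49, 16, 18, 8, 27]
Tree (level-order array): [11, 8, 29, None, None, 16, 39, None, 18, None, 49, None, 27]
Inorder (L, root, R): [8, 11, 16, 18, 27, 29, 39, 49]
Preorder (root, L, R): [11, 8, 29, 16, 18, 27, 39, 49]
Postorder (L, R, root): [8, 27, 18, 16, 49, 39, 29, 11]


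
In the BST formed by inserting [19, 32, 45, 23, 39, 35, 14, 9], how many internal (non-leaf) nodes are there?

Tree built from: [19, 32, 45, 23, 39, 35, 14, 9]
Tree (level-order array): [19, 14, 32, 9, None, 23, 45, None, None, None, None, 39, None, 35]
Rule: An internal node has at least one child.
Per-node child counts:
  node 19: 2 child(ren)
  node 14: 1 child(ren)
  node 9: 0 child(ren)
  node 32: 2 child(ren)
  node 23: 0 child(ren)
  node 45: 1 child(ren)
  node 39: 1 child(ren)
  node 35: 0 child(ren)
Matching nodes: [19, 14, 32, 45, 39]
Count of internal (non-leaf) nodes: 5


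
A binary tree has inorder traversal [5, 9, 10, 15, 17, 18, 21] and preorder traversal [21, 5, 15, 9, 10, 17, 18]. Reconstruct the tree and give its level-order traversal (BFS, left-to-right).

Inorder:  [5, 9, 10, 15, 17, 18, 21]
Preorder: [21, 5, 15, 9, 10, 17, 18]
Algorithm: preorder visits root first, so consume preorder in order;
for each root, split the current inorder slice at that value into
left-subtree inorder and right-subtree inorder, then recurse.
Recursive splits:
  root=21; inorder splits into left=[5, 9, 10, 15, 17, 18], right=[]
  root=5; inorder splits into left=[], right=[9, 10, 15, 17, 18]
  root=15; inorder splits into left=[9, 10], right=[17, 18]
  root=9; inorder splits into left=[], right=[10]
  root=10; inorder splits into left=[], right=[]
  root=17; inorder splits into left=[], right=[18]
  root=18; inorder splits into left=[], right=[]
Reconstructed level-order: [21, 5, 15, 9, 17, 10, 18]


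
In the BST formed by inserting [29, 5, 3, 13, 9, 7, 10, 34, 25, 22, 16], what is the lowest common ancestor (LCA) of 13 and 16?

Tree insertion order: [29, 5, 3, 13, 9, 7, 10, 34, 25, 22, 16]
Tree (level-order array): [29, 5, 34, 3, 13, None, None, None, None, 9, 25, 7, 10, 22, None, None, None, None, None, 16]
In a BST, the LCA of p=13, q=16 is the first node v on the
root-to-leaf path with p <= v <= q (go left if both < v, right if both > v).
Walk from root:
  at 29: both 13 and 16 < 29, go left
  at 5: both 13 and 16 > 5, go right
  at 13: 13 <= 13 <= 16, this is the LCA
LCA = 13


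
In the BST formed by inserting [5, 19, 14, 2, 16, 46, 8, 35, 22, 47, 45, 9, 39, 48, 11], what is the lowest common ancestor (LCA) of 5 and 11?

Tree insertion order: [5, 19, 14, 2, 16, 46, 8, 35, 22, 47, 45, 9, 39, 48, 11]
Tree (level-order array): [5, 2, 19, None, None, 14, 46, 8, 16, 35, 47, None, 9, None, None, 22, 45, None, 48, None, 11, None, None, 39]
In a BST, the LCA of p=5, q=11 is the first node v on the
root-to-leaf path with p <= v <= q (go left if both < v, right if both > v).
Walk from root:
  at 5: 5 <= 5 <= 11, this is the LCA
LCA = 5


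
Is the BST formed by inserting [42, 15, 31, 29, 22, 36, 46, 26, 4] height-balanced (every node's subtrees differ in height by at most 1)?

Tree (level-order array): [42, 15, 46, 4, 31, None, None, None, None, 29, 36, 22, None, None, None, None, 26]
Definition: a tree is height-balanced if, at every node, |h(left) - h(right)| <= 1 (empty subtree has height -1).
Bottom-up per-node check:
  node 4: h_left=-1, h_right=-1, diff=0 [OK], height=0
  node 26: h_left=-1, h_right=-1, diff=0 [OK], height=0
  node 22: h_left=-1, h_right=0, diff=1 [OK], height=1
  node 29: h_left=1, h_right=-1, diff=2 [FAIL (|1--1|=2 > 1)], height=2
  node 36: h_left=-1, h_right=-1, diff=0 [OK], height=0
  node 31: h_left=2, h_right=0, diff=2 [FAIL (|2-0|=2 > 1)], height=3
  node 15: h_left=0, h_right=3, diff=3 [FAIL (|0-3|=3 > 1)], height=4
  node 46: h_left=-1, h_right=-1, diff=0 [OK], height=0
  node 42: h_left=4, h_right=0, diff=4 [FAIL (|4-0|=4 > 1)], height=5
Node 29 violates the condition: |1 - -1| = 2 > 1.
Result: Not balanced


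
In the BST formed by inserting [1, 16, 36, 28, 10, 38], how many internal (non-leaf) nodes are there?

Tree built from: [1, 16, 36, 28, 10, 38]
Tree (level-order array): [1, None, 16, 10, 36, None, None, 28, 38]
Rule: An internal node has at least one child.
Per-node child counts:
  node 1: 1 child(ren)
  node 16: 2 child(ren)
  node 10: 0 child(ren)
  node 36: 2 child(ren)
  node 28: 0 child(ren)
  node 38: 0 child(ren)
Matching nodes: [1, 16, 36]
Count of internal (non-leaf) nodes: 3


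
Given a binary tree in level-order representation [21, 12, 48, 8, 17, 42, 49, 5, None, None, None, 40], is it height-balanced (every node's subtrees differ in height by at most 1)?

Tree (level-order array): [21, 12, 48, 8, 17, 42, 49, 5, None, None, None, 40]
Definition: a tree is height-balanced if, at every node, |h(left) - h(right)| <= 1 (empty subtree has height -1).
Bottom-up per-node check:
  node 5: h_left=-1, h_right=-1, diff=0 [OK], height=0
  node 8: h_left=0, h_right=-1, diff=1 [OK], height=1
  node 17: h_left=-1, h_right=-1, diff=0 [OK], height=0
  node 12: h_left=1, h_right=0, diff=1 [OK], height=2
  node 40: h_left=-1, h_right=-1, diff=0 [OK], height=0
  node 42: h_left=0, h_right=-1, diff=1 [OK], height=1
  node 49: h_left=-1, h_right=-1, diff=0 [OK], height=0
  node 48: h_left=1, h_right=0, diff=1 [OK], height=2
  node 21: h_left=2, h_right=2, diff=0 [OK], height=3
All nodes satisfy the balance condition.
Result: Balanced


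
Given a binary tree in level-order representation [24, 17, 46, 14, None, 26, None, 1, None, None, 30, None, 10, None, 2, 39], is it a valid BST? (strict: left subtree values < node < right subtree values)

Level-order array: [24, 17, 46, 14, None, 26, None, 1, None, None, 30, None, 10, None, 2, 39]
Validate using subtree bounds (lo, hi): at each node, require lo < value < hi,
then recurse left with hi=value and right with lo=value.
Preorder trace (stopping at first violation):
  at node 24 with bounds (-inf, +inf): OK
  at node 17 with bounds (-inf, 24): OK
  at node 14 with bounds (-inf, 17): OK
  at node 1 with bounds (-inf, 14): OK
  at node 10 with bounds (1, 14): OK
  at node 39 with bounds (1, 10): VIOLATION
Node 39 violates its bound: not (1 < 39 < 10).
Result: Not a valid BST


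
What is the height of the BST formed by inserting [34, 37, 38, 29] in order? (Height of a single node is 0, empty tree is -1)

Insertion order: [34, 37, 38, 29]
Tree (level-order array): [34, 29, 37, None, None, None, 38]
Compute height bottom-up (empty subtree = -1):
  height(29) = 1 + max(-1, -1) = 0
  height(38) = 1 + max(-1, -1) = 0
  height(37) = 1 + max(-1, 0) = 1
  height(34) = 1 + max(0, 1) = 2
Height = 2


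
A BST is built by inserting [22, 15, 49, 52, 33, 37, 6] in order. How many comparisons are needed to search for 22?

Search path for 22: 22
Found: True
Comparisons: 1


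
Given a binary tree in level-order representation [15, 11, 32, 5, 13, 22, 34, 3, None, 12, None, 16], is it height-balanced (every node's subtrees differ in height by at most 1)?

Tree (level-order array): [15, 11, 32, 5, 13, 22, 34, 3, None, 12, None, 16]
Definition: a tree is height-balanced if, at every node, |h(left) - h(right)| <= 1 (empty subtree has height -1).
Bottom-up per-node check:
  node 3: h_left=-1, h_right=-1, diff=0 [OK], height=0
  node 5: h_left=0, h_right=-1, diff=1 [OK], height=1
  node 12: h_left=-1, h_right=-1, diff=0 [OK], height=0
  node 13: h_left=0, h_right=-1, diff=1 [OK], height=1
  node 11: h_left=1, h_right=1, diff=0 [OK], height=2
  node 16: h_left=-1, h_right=-1, diff=0 [OK], height=0
  node 22: h_left=0, h_right=-1, diff=1 [OK], height=1
  node 34: h_left=-1, h_right=-1, diff=0 [OK], height=0
  node 32: h_left=1, h_right=0, diff=1 [OK], height=2
  node 15: h_left=2, h_right=2, diff=0 [OK], height=3
All nodes satisfy the balance condition.
Result: Balanced


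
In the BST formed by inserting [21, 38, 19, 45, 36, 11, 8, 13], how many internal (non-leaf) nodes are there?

Tree built from: [21, 38, 19, 45, 36, 11, 8, 13]
Tree (level-order array): [21, 19, 38, 11, None, 36, 45, 8, 13]
Rule: An internal node has at least one child.
Per-node child counts:
  node 21: 2 child(ren)
  node 19: 1 child(ren)
  node 11: 2 child(ren)
  node 8: 0 child(ren)
  node 13: 0 child(ren)
  node 38: 2 child(ren)
  node 36: 0 child(ren)
  node 45: 0 child(ren)
Matching nodes: [21, 19, 11, 38]
Count of internal (non-leaf) nodes: 4


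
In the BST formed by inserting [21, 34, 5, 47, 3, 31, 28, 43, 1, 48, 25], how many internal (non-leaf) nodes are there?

Tree built from: [21, 34, 5, 47, 3, 31, 28, 43, 1, 48, 25]
Tree (level-order array): [21, 5, 34, 3, None, 31, 47, 1, None, 28, None, 43, 48, None, None, 25]
Rule: An internal node has at least one child.
Per-node child counts:
  node 21: 2 child(ren)
  node 5: 1 child(ren)
  node 3: 1 child(ren)
  node 1: 0 child(ren)
  node 34: 2 child(ren)
  node 31: 1 child(ren)
  node 28: 1 child(ren)
  node 25: 0 child(ren)
  node 47: 2 child(ren)
  node 43: 0 child(ren)
  node 48: 0 child(ren)
Matching nodes: [21, 5, 3, 34, 31, 28, 47]
Count of internal (non-leaf) nodes: 7


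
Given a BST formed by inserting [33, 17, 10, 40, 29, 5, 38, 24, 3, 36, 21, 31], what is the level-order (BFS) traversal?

Tree insertion order: [33, 17, 10, 40, 29, 5, 38, 24, 3, 36, 21, 31]
Tree (level-order array): [33, 17, 40, 10, 29, 38, None, 5, None, 24, 31, 36, None, 3, None, 21]
BFS from the root, enqueuing left then right child of each popped node:
  queue [33] -> pop 33, enqueue [17, 40], visited so far: [33]
  queue [17, 40] -> pop 17, enqueue [10, 29], visited so far: [33, 17]
  queue [40, 10, 29] -> pop 40, enqueue [38], visited so far: [33, 17, 40]
  queue [10, 29, 38] -> pop 10, enqueue [5], visited so far: [33, 17, 40, 10]
  queue [29, 38, 5] -> pop 29, enqueue [24, 31], visited so far: [33, 17, 40, 10, 29]
  queue [38, 5, 24, 31] -> pop 38, enqueue [36], visited so far: [33, 17, 40, 10, 29, 38]
  queue [5, 24, 31, 36] -> pop 5, enqueue [3], visited so far: [33, 17, 40, 10, 29, 38, 5]
  queue [24, 31, 36, 3] -> pop 24, enqueue [21], visited so far: [33, 17, 40, 10, 29, 38, 5, 24]
  queue [31, 36, 3, 21] -> pop 31, enqueue [none], visited so far: [33, 17, 40, 10, 29, 38, 5, 24, 31]
  queue [36, 3, 21] -> pop 36, enqueue [none], visited so far: [33, 17, 40, 10, 29, 38, 5, 24, 31, 36]
  queue [3, 21] -> pop 3, enqueue [none], visited so far: [33, 17, 40, 10, 29, 38, 5, 24, 31, 36, 3]
  queue [21] -> pop 21, enqueue [none], visited so far: [33, 17, 40, 10, 29, 38, 5, 24, 31, 36, 3, 21]
Result: [33, 17, 40, 10, 29, 38, 5, 24, 31, 36, 3, 21]


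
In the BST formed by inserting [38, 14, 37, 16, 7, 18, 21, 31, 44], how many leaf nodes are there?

Tree built from: [38, 14, 37, 16, 7, 18, 21, 31, 44]
Tree (level-order array): [38, 14, 44, 7, 37, None, None, None, None, 16, None, None, 18, None, 21, None, 31]
Rule: A leaf has 0 children.
Per-node child counts:
  node 38: 2 child(ren)
  node 14: 2 child(ren)
  node 7: 0 child(ren)
  node 37: 1 child(ren)
  node 16: 1 child(ren)
  node 18: 1 child(ren)
  node 21: 1 child(ren)
  node 31: 0 child(ren)
  node 44: 0 child(ren)
Matching nodes: [7, 31, 44]
Count of leaf nodes: 3


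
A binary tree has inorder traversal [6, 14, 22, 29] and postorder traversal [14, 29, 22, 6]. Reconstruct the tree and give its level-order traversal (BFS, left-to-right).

Inorder:   [6, 14, 22, 29]
Postorder: [14, 29, 22, 6]
Algorithm: postorder visits root last, so walk postorder right-to-left;
each value is the root of the current inorder slice — split it at that
value, recurse on the right subtree first, then the left.
Recursive splits:
  root=6; inorder splits into left=[], right=[14, 22, 29]
  root=22; inorder splits into left=[14], right=[29]
  root=29; inorder splits into left=[], right=[]
  root=14; inorder splits into left=[], right=[]
Reconstructed level-order: [6, 22, 14, 29]


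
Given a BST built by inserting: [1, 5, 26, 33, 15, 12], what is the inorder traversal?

Tree insertion order: [1, 5, 26, 33, 15, 12]
Tree (level-order array): [1, None, 5, None, 26, 15, 33, 12]
Inorder traversal: [1, 5, 12, 15, 26, 33]


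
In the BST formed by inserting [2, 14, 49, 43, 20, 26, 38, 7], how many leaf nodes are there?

Tree built from: [2, 14, 49, 43, 20, 26, 38, 7]
Tree (level-order array): [2, None, 14, 7, 49, None, None, 43, None, 20, None, None, 26, None, 38]
Rule: A leaf has 0 children.
Per-node child counts:
  node 2: 1 child(ren)
  node 14: 2 child(ren)
  node 7: 0 child(ren)
  node 49: 1 child(ren)
  node 43: 1 child(ren)
  node 20: 1 child(ren)
  node 26: 1 child(ren)
  node 38: 0 child(ren)
Matching nodes: [7, 38]
Count of leaf nodes: 2


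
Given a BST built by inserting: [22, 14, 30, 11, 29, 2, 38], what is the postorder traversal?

Tree insertion order: [22, 14, 30, 11, 29, 2, 38]
Tree (level-order array): [22, 14, 30, 11, None, 29, 38, 2]
Postorder traversal: [2, 11, 14, 29, 38, 30, 22]


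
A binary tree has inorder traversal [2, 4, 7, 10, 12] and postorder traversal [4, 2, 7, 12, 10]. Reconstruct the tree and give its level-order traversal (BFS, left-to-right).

Inorder:   [2, 4, 7, 10, 12]
Postorder: [4, 2, 7, 12, 10]
Algorithm: postorder visits root last, so walk postorder right-to-left;
each value is the root of the current inorder slice — split it at that
value, recurse on the right subtree first, then the left.
Recursive splits:
  root=10; inorder splits into left=[2, 4, 7], right=[12]
  root=12; inorder splits into left=[], right=[]
  root=7; inorder splits into left=[2, 4], right=[]
  root=2; inorder splits into left=[], right=[4]
  root=4; inorder splits into left=[], right=[]
Reconstructed level-order: [10, 7, 12, 2, 4]


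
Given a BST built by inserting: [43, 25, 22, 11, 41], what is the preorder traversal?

Tree insertion order: [43, 25, 22, 11, 41]
Tree (level-order array): [43, 25, None, 22, 41, 11]
Preorder traversal: [43, 25, 22, 11, 41]


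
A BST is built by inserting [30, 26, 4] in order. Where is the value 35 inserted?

Starting tree (level order): [30, 26, None, 4]
Insertion path: 30
Result: insert 35 as right child of 30
Final tree (level order): [30, 26, 35, 4]


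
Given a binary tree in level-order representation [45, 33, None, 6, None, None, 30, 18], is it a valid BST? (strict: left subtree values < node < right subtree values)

Level-order array: [45, 33, None, 6, None, None, 30, 18]
Validate using subtree bounds (lo, hi): at each node, require lo < value < hi,
then recurse left with hi=value and right with lo=value.
Preorder trace (stopping at first violation):
  at node 45 with bounds (-inf, +inf): OK
  at node 33 with bounds (-inf, 45): OK
  at node 6 with bounds (-inf, 33): OK
  at node 30 with bounds (6, 33): OK
  at node 18 with bounds (6, 30): OK
No violation found at any node.
Result: Valid BST


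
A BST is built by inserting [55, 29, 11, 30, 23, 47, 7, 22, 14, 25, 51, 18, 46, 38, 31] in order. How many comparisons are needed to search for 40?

Search path for 40: 55 -> 29 -> 30 -> 47 -> 46 -> 38
Found: False
Comparisons: 6


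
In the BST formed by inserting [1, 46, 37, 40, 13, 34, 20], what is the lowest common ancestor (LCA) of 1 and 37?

Tree insertion order: [1, 46, 37, 40, 13, 34, 20]
Tree (level-order array): [1, None, 46, 37, None, 13, 40, None, 34, None, None, 20]
In a BST, the LCA of p=1, q=37 is the first node v on the
root-to-leaf path with p <= v <= q (go left if both < v, right if both > v).
Walk from root:
  at 1: 1 <= 1 <= 37, this is the LCA
LCA = 1


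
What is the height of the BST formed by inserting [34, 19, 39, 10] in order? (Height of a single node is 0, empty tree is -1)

Insertion order: [34, 19, 39, 10]
Tree (level-order array): [34, 19, 39, 10]
Compute height bottom-up (empty subtree = -1):
  height(10) = 1 + max(-1, -1) = 0
  height(19) = 1 + max(0, -1) = 1
  height(39) = 1 + max(-1, -1) = 0
  height(34) = 1 + max(1, 0) = 2
Height = 2


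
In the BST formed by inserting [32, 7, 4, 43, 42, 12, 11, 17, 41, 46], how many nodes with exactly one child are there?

Tree built from: [32, 7, 4, 43, 42, 12, 11, 17, 41, 46]
Tree (level-order array): [32, 7, 43, 4, 12, 42, 46, None, None, 11, 17, 41]
Rule: These are nodes with exactly 1 non-null child.
Per-node child counts:
  node 32: 2 child(ren)
  node 7: 2 child(ren)
  node 4: 0 child(ren)
  node 12: 2 child(ren)
  node 11: 0 child(ren)
  node 17: 0 child(ren)
  node 43: 2 child(ren)
  node 42: 1 child(ren)
  node 41: 0 child(ren)
  node 46: 0 child(ren)
Matching nodes: [42]
Count of nodes with exactly one child: 1


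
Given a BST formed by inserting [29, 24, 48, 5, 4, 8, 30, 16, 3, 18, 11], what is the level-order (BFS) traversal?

Tree insertion order: [29, 24, 48, 5, 4, 8, 30, 16, 3, 18, 11]
Tree (level-order array): [29, 24, 48, 5, None, 30, None, 4, 8, None, None, 3, None, None, 16, None, None, 11, 18]
BFS from the root, enqueuing left then right child of each popped node:
  queue [29] -> pop 29, enqueue [24, 48], visited so far: [29]
  queue [24, 48] -> pop 24, enqueue [5], visited so far: [29, 24]
  queue [48, 5] -> pop 48, enqueue [30], visited so far: [29, 24, 48]
  queue [5, 30] -> pop 5, enqueue [4, 8], visited so far: [29, 24, 48, 5]
  queue [30, 4, 8] -> pop 30, enqueue [none], visited so far: [29, 24, 48, 5, 30]
  queue [4, 8] -> pop 4, enqueue [3], visited so far: [29, 24, 48, 5, 30, 4]
  queue [8, 3] -> pop 8, enqueue [16], visited so far: [29, 24, 48, 5, 30, 4, 8]
  queue [3, 16] -> pop 3, enqueue [none], visited so far: [29, 24, 48, 5, 30, 4, 8, 3]
  queue [16] -> pop 16, enqueue [11, 18], visited so far: [29, 24, 48, 5, 30, 4, 8, 3, 16]
  queue [11, 18] -> pop 11, enqueue [none], visited so far: [29, 24, 48, 5, 30, 4, 8, 3, 16, 11]
  queue [18] -> pop 18, enqueue [none], visited so far: [29, 24, 48, 5, 30, 4, 8, 3, 16, 11, 18]
Result: [29, 24, 48, 5, 30, 4, 8, 3, 16, 11, 18]


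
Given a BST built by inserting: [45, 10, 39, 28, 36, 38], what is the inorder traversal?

Tree insertion order: [45, 10, 39, 28, 36, 38]
Tree (level-order array): [45, 10, None, None, 39, 28, None, None, 36, None, 38]
Inorder traversal: [10, 28, 36, 38, 39, 45]


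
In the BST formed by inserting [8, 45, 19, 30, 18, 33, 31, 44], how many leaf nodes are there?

Tree built from: [8, 45, 19, 30, 18, 33, 31, 44]
Tree (level-order array): [8, None, 45, 19, None, 18, 30, None, None, None, 33, 31, 44]
Rule: A leaf has 0 children.
Per-node child counts:
  node 8: 1 child(ren)
  node 45: 1 child(ren)
  node 19: 2 child(ren)
  node 18: 0 child(ren)
  node 30: 1 child(ren)
  node 33: 2 child(ren)
  node 31: 0 child(ren)
  node 44: 0 child(ren)
Matching nodes: [18, 31, 44]
Count of leaf nodes: 3


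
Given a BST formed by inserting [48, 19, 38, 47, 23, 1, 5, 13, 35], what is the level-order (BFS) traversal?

Tree insertion order: [48, 19, 38, 47, 23, 1, 5, 13, 35]
Tree (level-order array): [48, 19, None, 1, 38, None, 5, 23, 47, None, 13, None, 35]
BFS from the root, enqueuing left then right child of each popped node:
  queue [48] -> pop 48, enqueue [19], visited so far: [48]
  queue [19] -> pop 19, enqueue [1, 38], visited so far: [48, 19]
  queue [1, 38] -> pop 1, enqueue [5], visited so far: [48, 19, 1]
  queue [38, 5] -> pop 38, enqueue [23, 47], visited so far: [48, 19, 1, 38]
  queue [5, 23, 47] -> pop 5, enqueue [13], visited so far: [48, 19, 1, 38, 5]
  queue [23, 47, 13] -> pop 23, enqueue [35], visited so far: [48, 19, 1, 38, 5, 23]
  queue [47, 13, 35] -> pop 47, enqueue [none], visited so far: [48, 19, 1, 38, 5, 23, 47]
  queue [13, 35] -> pop 13, enqueue [none], visited so far: [48, 19, 1, 38, 5, 23, 47, 13]
  queue [35] -> pop 35, enqueue [none], visited so far: [48, 19, 1, 38, 5, 23, 47, 13, 35]
Result: [48, 19, 1, 38, 5, 23, 47, 13, 35]


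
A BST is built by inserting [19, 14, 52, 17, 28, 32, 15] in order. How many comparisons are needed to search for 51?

Search path for 51: 19 -> 52 -> 28 -> 32
Found: False
Comparisons: 4


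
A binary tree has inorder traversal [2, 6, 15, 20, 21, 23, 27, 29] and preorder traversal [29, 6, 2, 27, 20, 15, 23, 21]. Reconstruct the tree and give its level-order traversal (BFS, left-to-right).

Inorder:  [2, 6, 15, 20, 21, 23, 27, 29]
Preorder: [29, 6, 2, 27, 20, 15, 23, 21]
Algorithm: preorder visits root first, so consume preorder in order;
for each root, split the current inorder slice at that value into
left-subtree inorder and right-subtree inorder, then recurse.
Recursive splits:
  root=29; inorder splits into left=[2, 6, 15, 20, 21, 23, 27], right=[]
  root=6; inorder splits into left=[2], right=[15, 20, 21, 23, 27]
  root=2; inorder splits into left=[], right=[]
  root=27; inorder splits into left=[15, 20, 21, 23], right=[]
  root=20; inorder splits into left=[15], right=[21, 23]
  root=15; inorder splits into left=[], right=[]
  root=23; inorder splits into left=[21], right=[]
  root=21; inorder splits into left=[], right=[]
Reconstructed level-order: [29, 6, 2, 27, 20, 15, 23, 21]


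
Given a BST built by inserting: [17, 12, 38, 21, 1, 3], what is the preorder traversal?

Tree insertion order: [17, 12, 38, 21, 1, 3]
Tree (level-order array): [17, 12, 38, 1, None, 21, None, None, 3]
Preorder traversal: [17, 12, 1, 3, 38, 21]


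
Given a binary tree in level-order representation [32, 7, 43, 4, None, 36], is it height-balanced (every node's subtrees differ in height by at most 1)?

Tree (level-order array): [32, 7, 43, 4, None, 36]
Definition: a tree is height-balanced if, at every node, |h(left) - h(right)| <= 1 (empty subtree has height -1).
Bottom-up per-node check:
  node 4: h_left=-1, h_right=-1, diff=0 [OK], height=0
  node 7: h_left=0, h_right=-1, diff=1 [OK], height=1
  node 36: h_left=-1, h_right=-1, diff=0 [OK], height=0
  node 43: h_left=0, h_right=-1, diff=1 [OK], height=1
  node 32: h_left=1, h_right=1, diff=0 [OK], height=2
All nodes satisfy the balance condition.
Result: Balanced


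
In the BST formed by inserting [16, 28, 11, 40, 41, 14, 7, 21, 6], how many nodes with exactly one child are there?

Tree built from: [16, 28, 11, 40, 41, 14, 7, 21, 6]
Tree (level-order array): [16, 11, 28, 7, 14, 21, 40, 6, None, None, None, None, None, None, 41]
Rule: These are nodes with exactly 1 non-null child.
Per-node child counts:
  node 16: 2 child(ren)
  node 11: 2 child(ren)
  node 7: 1 child(ren)
  node 6: 0 child(ren)
  node 14: 0 child(ren)
  node 28: 2 child(ren)
  node 21: 0 child(ren)
  node 40: 1 child(ren)
  node 41: 0 child(ren)
Matching nodes: [7, 40]
Count of nodes with exactly one child: 2


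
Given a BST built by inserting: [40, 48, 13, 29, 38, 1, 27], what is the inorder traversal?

Tree insertion order: [40, 48, 13, 29, 38, 1, 27]
Tree (level-order array): [40, 13, 48, 1, 29, None, None, None, None, 27, 38]
Inorder traversal: [1, 13, 27, 29, 38, 40, 48]


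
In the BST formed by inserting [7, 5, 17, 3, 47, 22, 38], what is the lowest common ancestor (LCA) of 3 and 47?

Tree insertion order: [7, 5, 17, 3, 47, 22, 38]
Tree (level-order array): [7, 5, 17, 3, None, None, 47, None, None, 22, None, None, 38]
In a BST, the LCA of p=3, q=47 is the first node v on the
root-to-leaf path with p <= v <= q (go left if both < v, right if both > v).
Walk from root:
  at 7: 3 <= 7 <= 47, this is the LCA
LCA = 7


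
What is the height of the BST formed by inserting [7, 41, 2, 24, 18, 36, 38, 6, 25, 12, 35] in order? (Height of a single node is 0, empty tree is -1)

Insertion order: [7, 41, 2, 24, 18, 36, 38, 6, 25, 12, 35]
Tree (level-order array): [7, 2, 41, None, 6, 24, None, None, None, 18, 36, 12, None, 25, 38, None, None, None, 35]
Compute height bottom-up (empty subtree = -1):
  height(6) = 1 + max(-1, -1) = 0
  height(2) = 1 + max(-1, 0) = 1
  height(12) = 1 + max(-1, -1) = 0
  height(18) = 1 + max(0, -1) = 1
  height(35) = 1 + max(-1, -1) = 0
  height(25) = 1 + max(-1, 0) = 1
  height(38) = 1 + max(-1, -1) = 0
  height(36) = 1 + max(1, 0) = 2
  height(24) = 1 + max(1, 2) = 3
  height(41) = 1 + max(3, -1) = 4
  height(7) = 1 + max(1, 4) = 5
Height = 5


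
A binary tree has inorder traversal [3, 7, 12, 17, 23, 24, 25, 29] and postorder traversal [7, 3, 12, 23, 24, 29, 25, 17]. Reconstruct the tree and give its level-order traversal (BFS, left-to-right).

Inorder:   [3, 7, 12, 17, 23, 24, 25, 29]
Postorder: [7, 3, 12, 23, 24, 29, 25, 17]
Algorithm: postorder visits root last, so walk postorder right-to-left;
each value is the root of the current inorder slice — split it at that
value, recurse on the right subtree first, then the left.
Recursive splits:
  root=17; inorder splits into left=[3, 7, 12], right=[23, 24, 25, 29]
  root=25; inorder splits into left=[23, 24], right=[29]
  root=29; inorder splits into left=[], right=[]
  root=24; inorder splits into left=[23], right=[]
  root=23; inorder splits into left=[], right=[]
  root=12; inorder splits into left=[3, 7], right=[]
  root=3; inorder splits into left=[], right=[7]
  root=7; inorder splits into left=[], right=[]
Reconstructed level-order: [17, 12, 25, 3, 24, 29, 7, 23]


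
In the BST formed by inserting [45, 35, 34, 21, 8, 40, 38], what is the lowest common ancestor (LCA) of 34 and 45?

Tree insertion order: [45, 35, 34, 21, 8, 40, 38]
Tree (level-order array): [45, 35, None, 34, 40, 21, None, 38, None, 8]
In a BST, the LCA of p=34, q=45 is the first node v on the
root-to-leaf path with p <= v <= q (go left if both < v, right if both > v).
Walk from root:
  at 45: 34 <= 45 <= 45, this is the LCA
LCA = 45


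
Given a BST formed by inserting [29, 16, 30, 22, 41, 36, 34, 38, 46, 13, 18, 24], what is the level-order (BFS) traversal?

Tree insertion order: [29, 16, 30, 22, 41, 36, 34, 38, 46, 13, 18, 24]
Tree (level-order array): [29, 16, 30, 13, 22, None, 41, None, None, 18, 24, 36, 46, None, None, None, None, 34, 38]
BFS from the root, enqueuing left then right child of each popped node:
  queue [29] -> pop 29, enqueue [16, 30], visited so far: [29]
  queue [16, 30] -> pop 16, enqueue [13, 22], visited so far: [29, 16]
  queue [30, 13, 22] -> pop 30, enqueue [41], visited so far: [29, 16, 30]
  queue [13, 22, 41] -> pop 13, enqueue [none], visited so far: [29, 16, 30, 13]
  queue [22, 41] -> pop 22, enqueue [18, 24], visited so far: [29, 16, 30, 13, 22]
  queue [41, 18, 24] -> pop 41, enqueue [36, 46], visited so far: [29, 16, 30, 13, 22, 41]
  queue [18, 24, 36, 46] -> pop 18, enqueue [none], visited so far: [29, 16, 30, 13, 22, 41, 18]
  queue [24, 36, 46] -> pop 24, enqueue [none], visited so far: [29, 16, 30, 13, 22, 41, 18, 24]
  queue [36, 46] -> pop 36, enqueue [34, 38], visited so far: [29, 16, 30, 13, 22, 41, 18, 24, 36]
  queue [46, 34, 38] -> pop 46, enqueue [none], visited so far: [29, 16, 30, 13, 22, 41, 18, 24, 36, 46]
  queue [34, 38] -> pop 34, enqueue [none], visited so far: [29, 16, 30, 13, 22, 41, 18, 24, 36, 46, 34]
  queue [38] -> pop 38, enqueue [none], visited so far: [29, 16, 30, 13, 22, 41, 18, 24, 36, 46, 34, 38]
Result: [29, 16, 30, 13, 22, 41, 18, 24, 36, 46, 34, 38]


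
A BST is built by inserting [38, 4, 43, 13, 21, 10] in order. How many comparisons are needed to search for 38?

Search path for 38: 38
Found: True
Comparisons: 1


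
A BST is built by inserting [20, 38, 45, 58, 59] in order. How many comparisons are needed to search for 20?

Search path for 20: 20
Found: True
Comparisons: 1


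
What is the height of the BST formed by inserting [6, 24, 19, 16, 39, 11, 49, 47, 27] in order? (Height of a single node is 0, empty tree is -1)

Insertion order: [6, 24, 19, 16, 39, 11, 49, 47, 27]
Tree (level-order array): [6, None, 24, 19, 39, 16, None, 27, 49, 11, None, None, None, 47]
Compute height bottom-up (empty subtree = -1):
  height(11) = 1 + max(-1, -1) = 0
  height(16) = 1 + max(0, -1) = 1
  height(19) = 1 + max(1, -1) = 2
  height(27) = 1 + max(-1, -1) = 0
  height(47) = 1 + max(-1, -1) = 0
  height(49) = 1 + max(0, -1) = 1
  height(39) = 1 + max(0, 1) = 2
  height(24) = 1 + max(2, 2) = 3
  height(6) = 1 + max(-1, 3) = 4
Height = 4


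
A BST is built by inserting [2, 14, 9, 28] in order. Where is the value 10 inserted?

Starting tree (level order): [2, None, 14, 9, 28]
Insertion path: 2 -> 14 -> 9
Result: insert 10 as right child of 9
Final tree (level order): [2, None, 14, 9, 28, None, 10]


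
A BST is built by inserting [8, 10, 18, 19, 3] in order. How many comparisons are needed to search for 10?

Search path for 10: 8 -> 10
Found: True
Comparisons: 2


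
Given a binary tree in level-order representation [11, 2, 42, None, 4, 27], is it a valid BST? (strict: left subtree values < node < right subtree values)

Level-order array: [11, 2, 42, None, 4, 27]
Validate using subtree bounds (lo, hi): at each node, require lo < value < hi,
then recurse left with hi=value and right with lo=value.
Preorder trace (stopping at first violation):
  at node 11 with bounds (-inf, +inf): OK
  at node 2 with bounds (-inf, 11): OK
  at node 4 with bounds (2, 11): OK
  at node 42 with bounds (11, +inf): OK
  at node 27 with bounds (11, 42): OK
No violation found at any node.
Result: Valid BST


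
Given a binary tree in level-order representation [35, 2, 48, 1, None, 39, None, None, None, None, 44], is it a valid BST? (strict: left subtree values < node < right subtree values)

Level-order array: [35, 2, 48, 1, None, 39, None, None, None, None, 44]
Validate using subtree bounds (lo, hi): at each node, require lo < value < hi,
then recurse left with hi=value and right with lo=value.
Preorder trace (stopping at first violation):
  at node 35 with bounds (-inf, +inf): OK
  at node 2 with bounds (-inf, 35): OK
  at node 1 with bounds (-inf, 2): OK
  at node 48 with bounds (35, +inf): OK
  at node 39 with bounds (35, 48): OK
  at node 44 with bounds (39, 48): OK
No violation found at any node.
Result: Valid BST


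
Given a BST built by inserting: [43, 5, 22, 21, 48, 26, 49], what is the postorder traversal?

Tree insertion order: [43, 5, 22, 21, 48, 26, 49]
Tree (level-order array): [43, 5, 48, None, 22, None, 49, 21, 26]
Postorder traversal: [21, 26, 22, 5, 49, 48, 43]


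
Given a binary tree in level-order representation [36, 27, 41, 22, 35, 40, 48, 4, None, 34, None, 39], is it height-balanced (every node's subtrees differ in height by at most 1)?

Tree (level-order array): [36, 27, 41, 22, 35, 40, 48, 4, None, 34, None, 39]
Definition: a tree is height-balanced if, at every node, |h(left) - h(right)| <= 1 (empty subtree has height -1).
Bottom-up per-node check:
  node 4: h_left=-1, h_right=-1, diff=0 [OK], height=0
  node 22: h_left=0, h_right=-1, diff=1 [OK], height=1
  node 34: h_left=-1, h_right=-1, diff=0 [OK], height=0
  node 35: h_left=0, h_right=-1, diff=1 [OK], height=1
  node 27: h_left=1, h_right=1, diff=0 [OK], height=2
  node 39: h_left=-1, h_right=-1, diff=0 [OK], height=0
  node 40: h_left=0, h_right=-1, diff=1 [OK], height=1
  node 48: h_left=-1, h_right=-1, diff=0 [OK], height=0
  node 41: h_left=1, h_right=0, diff=1 [OK], height=2
  node 36: h_left=2, h_right=2, diff=0 [OK], height=3
All nodes satisfy the balance condition.
Result: Balanced


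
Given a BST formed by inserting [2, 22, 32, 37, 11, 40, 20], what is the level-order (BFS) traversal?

Tree insertion order: [2, 22, 32, 37, 11, 40, 20]
Tree (level-order array): [2, None, 22, 11, 32, None, 20, None, 37, None, None, None, 40]
BFS from the root, enqueuing left then right child of each popped node:
  queue [2] -> pop 2, enqueue [22], visited so far: [2]
  queue [22] -> pop 22, enqueue [11, 32], visited so far: [2, 22]
  queue [11, 32] -> pop 11, enqueue [20], visited so far: [2, 22, 11]
  queue [32, 20] -> pop 32, enqueue [37], visited so far: [2, 22, 11, 32]
  queue [20, 37] -> pop 20, enqueue [none], visited so far: [2, 22, 11, 32, 20]
  queue [37] -> pop 37, enqueue [40], visited so far: [2, 22, 11, 32, 20, 37]
  queue [40] -> pop 40, enqueue [none], visited so far: [2, 22, 11, 32, 20, 37, 40]
Result: [2, 22, 11, 32, 20, 37, 40]


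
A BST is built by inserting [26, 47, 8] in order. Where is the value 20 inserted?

Starting tree (level order): [26, 8, 47]
Insertion path: 26 -> 8
Result: insert 20 as right child of 8
Final tree (level order): [26, 8, 47, None, 20]


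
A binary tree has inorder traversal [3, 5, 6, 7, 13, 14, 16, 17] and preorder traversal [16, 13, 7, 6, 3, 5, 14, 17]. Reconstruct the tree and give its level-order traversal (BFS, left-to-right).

Inorder:  [3, 5, 6, 7, 13, 14, 16, 17]
Preorder: [16, 13, 7, 6, 3, 5, 14, 17]
Algorithm: preorder visits root first, so consume preorder in order;
for each root, split the current inorder slice at that value into
left-subtree inorder and right-subtree inorder, then recurse.
Recursive splits:
  root=16; inorder splits into left=[3, 5, 6, 7, 13, 14], right=[17]
  root=13; inorder splits into left=[3, 5, 6, 7], right=[14]
  root=7; inorder splits into left=[3, 5, 6], right=[]
  root=6; inorder splits into left=[3, 5], right=[]
  root=3; inorder splits into left=[], right=[5]
  root=5; inorder splits into left=[], right=[]
  root=14; inorder splits into left=[], right=[]
  root=17; inorder splits into left=[], right=[]
Reconstructed level-order: [16, 13, 17, 7, 14, 6, 3, 5]


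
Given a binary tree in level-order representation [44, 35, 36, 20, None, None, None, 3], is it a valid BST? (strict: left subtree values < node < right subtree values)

Level-order array: [44, 35, 36, 20, None, None, None, 3]
Validate using subtree bounds (lo, hi): at each node, require lo < value < hi,
then recurse left with hi=value and right with lo=value.
Preorder trace (stopping at first violation):
  at node 44 with bounds (-inf, +inf): OK
  at node 35 with bounds (-inf, 44): OK
  at node 20 with bounds (-inf, 35): OK
  at node 3 with bounds (-inf, 20): OK
  at node 36 with bounds (44, +inf): VIOLATION
Node 36 violates its bound: not (44 < 36 < +inf).
Result: Not a valid BST
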